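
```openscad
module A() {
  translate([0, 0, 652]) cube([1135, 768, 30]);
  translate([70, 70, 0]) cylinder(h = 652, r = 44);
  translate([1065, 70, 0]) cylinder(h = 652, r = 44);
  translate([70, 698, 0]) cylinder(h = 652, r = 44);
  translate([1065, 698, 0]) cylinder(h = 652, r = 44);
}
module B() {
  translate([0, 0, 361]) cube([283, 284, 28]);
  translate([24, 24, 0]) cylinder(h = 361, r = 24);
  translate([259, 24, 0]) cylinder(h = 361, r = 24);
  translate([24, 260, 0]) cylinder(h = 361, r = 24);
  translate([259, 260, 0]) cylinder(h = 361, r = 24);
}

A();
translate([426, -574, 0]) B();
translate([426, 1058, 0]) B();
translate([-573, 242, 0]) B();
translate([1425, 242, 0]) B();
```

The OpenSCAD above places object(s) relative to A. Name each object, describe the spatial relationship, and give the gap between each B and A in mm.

Each stool's nearest face is 290 mm from the table's bounding box.

A is a table. B is a stool. Four stools sit around the table at the −y, +y, −x, +x sides. The gap between each stool and the table is 290 mm.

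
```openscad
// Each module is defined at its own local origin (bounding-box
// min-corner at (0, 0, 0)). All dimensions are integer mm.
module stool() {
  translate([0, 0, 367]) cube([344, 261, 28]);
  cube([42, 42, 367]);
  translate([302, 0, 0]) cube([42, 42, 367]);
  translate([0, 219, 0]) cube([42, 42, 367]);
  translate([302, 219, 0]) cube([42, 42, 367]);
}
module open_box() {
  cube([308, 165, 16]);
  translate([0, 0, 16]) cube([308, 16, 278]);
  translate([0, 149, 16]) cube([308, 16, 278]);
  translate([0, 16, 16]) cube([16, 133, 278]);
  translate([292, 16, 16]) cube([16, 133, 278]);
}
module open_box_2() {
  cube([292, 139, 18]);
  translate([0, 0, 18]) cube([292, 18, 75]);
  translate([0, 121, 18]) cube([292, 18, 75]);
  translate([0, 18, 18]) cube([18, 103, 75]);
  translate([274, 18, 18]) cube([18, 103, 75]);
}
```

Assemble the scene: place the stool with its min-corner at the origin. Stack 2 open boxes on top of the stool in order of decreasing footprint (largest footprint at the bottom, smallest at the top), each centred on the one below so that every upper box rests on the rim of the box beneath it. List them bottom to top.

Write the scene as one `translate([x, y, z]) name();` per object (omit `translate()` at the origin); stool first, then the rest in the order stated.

stool();
translate([18, 48, 395]) open_box();
translate([26, 61, 689]) open_box_2();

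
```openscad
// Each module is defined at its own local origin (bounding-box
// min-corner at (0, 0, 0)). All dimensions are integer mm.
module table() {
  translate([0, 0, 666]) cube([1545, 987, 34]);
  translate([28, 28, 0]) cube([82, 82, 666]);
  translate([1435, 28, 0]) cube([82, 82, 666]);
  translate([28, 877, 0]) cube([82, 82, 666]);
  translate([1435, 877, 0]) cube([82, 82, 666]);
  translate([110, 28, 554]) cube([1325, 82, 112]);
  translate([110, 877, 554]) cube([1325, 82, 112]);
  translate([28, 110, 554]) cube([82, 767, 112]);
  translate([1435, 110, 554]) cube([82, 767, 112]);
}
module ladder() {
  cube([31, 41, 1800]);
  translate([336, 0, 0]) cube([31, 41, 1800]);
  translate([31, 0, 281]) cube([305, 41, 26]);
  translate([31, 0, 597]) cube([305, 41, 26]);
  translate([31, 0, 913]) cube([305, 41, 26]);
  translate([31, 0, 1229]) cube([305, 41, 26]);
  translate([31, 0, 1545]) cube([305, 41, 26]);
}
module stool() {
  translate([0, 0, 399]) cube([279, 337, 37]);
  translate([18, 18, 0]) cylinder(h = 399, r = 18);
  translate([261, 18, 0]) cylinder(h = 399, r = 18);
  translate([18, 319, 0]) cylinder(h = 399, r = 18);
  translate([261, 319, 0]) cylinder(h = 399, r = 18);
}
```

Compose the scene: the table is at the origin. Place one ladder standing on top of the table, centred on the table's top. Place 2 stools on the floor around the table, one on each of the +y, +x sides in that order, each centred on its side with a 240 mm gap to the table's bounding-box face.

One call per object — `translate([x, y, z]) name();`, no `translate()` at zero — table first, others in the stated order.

table();
translate([589, 473, 700]) ladder();
translate([633, 1227, 0]) stool();
translate([1785, 325, 0]) stool();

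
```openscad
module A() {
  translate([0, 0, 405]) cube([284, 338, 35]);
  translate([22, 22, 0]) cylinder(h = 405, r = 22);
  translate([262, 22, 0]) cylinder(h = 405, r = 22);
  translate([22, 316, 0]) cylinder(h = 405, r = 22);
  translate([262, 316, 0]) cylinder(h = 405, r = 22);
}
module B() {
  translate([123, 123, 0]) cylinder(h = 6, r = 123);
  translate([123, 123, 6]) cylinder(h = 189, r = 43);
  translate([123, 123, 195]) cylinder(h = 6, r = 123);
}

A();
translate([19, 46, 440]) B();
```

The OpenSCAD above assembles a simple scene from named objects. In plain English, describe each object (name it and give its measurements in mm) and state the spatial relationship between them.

A is a four-legged stool. The seat is 284×338 mm, 35 mm thick, top at z = 440 mm. It stands on four round legs, each 44 mm in diameter, from z = 0 to the seat underside, each leg's axis is inset half a diameter from the nearest pair of seat edges (so the leg's bounding box is flush with the corner).

B is a spool: two coaxial disc flanges of radius 123 mm and thickness 6 mm, joined by a core cylinder of radius 43 mm and height 189 mm. The lower flange rests on z = 0 and the three cylinders share a vertical axis.

The spool is on top of the stool, centred.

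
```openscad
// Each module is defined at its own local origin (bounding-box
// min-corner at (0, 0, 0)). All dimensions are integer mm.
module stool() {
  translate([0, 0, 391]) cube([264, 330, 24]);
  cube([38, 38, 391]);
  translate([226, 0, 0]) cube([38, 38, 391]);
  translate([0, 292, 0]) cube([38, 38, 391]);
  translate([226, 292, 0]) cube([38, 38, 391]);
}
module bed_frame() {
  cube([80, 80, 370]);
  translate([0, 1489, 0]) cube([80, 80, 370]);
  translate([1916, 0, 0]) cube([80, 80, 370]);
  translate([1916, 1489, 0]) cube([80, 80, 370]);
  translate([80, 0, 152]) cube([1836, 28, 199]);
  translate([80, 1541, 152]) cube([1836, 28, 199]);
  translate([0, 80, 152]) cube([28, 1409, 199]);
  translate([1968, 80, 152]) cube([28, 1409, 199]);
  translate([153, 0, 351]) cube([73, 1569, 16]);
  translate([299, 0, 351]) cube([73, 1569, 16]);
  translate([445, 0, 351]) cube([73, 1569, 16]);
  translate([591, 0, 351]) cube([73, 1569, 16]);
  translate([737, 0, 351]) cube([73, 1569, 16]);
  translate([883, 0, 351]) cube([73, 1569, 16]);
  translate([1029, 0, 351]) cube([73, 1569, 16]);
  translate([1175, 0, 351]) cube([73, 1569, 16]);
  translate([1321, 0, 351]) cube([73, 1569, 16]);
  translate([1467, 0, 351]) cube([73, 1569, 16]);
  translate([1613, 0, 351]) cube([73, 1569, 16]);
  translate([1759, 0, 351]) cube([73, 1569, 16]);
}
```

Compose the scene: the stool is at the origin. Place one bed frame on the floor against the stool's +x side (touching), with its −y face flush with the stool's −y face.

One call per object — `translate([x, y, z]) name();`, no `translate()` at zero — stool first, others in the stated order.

stool();
translate([264, 0, 0]) bed_frame();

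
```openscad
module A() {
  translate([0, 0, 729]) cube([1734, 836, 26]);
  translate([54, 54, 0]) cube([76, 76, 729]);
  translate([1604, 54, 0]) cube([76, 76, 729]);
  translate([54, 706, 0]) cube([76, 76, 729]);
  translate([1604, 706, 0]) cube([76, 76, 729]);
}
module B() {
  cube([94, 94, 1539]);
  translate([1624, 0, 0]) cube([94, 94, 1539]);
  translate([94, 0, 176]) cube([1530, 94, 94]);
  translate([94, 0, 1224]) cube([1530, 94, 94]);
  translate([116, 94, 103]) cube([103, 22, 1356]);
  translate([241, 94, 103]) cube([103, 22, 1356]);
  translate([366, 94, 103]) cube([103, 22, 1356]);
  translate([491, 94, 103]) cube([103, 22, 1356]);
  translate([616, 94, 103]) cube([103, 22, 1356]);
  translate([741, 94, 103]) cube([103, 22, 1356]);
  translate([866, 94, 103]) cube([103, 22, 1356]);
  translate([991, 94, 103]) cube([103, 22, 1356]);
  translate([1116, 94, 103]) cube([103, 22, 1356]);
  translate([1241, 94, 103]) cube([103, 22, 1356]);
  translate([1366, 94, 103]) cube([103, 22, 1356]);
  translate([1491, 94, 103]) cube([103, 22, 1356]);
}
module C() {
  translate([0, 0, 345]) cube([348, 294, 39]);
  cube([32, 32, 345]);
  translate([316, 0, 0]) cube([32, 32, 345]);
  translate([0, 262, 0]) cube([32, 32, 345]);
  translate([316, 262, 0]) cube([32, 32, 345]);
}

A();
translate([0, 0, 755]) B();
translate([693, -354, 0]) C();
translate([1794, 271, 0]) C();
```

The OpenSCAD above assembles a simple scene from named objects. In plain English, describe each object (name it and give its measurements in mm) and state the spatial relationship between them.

A is a table: top 1734 mm (x) × 836 mm (y), 26 mm thick, upper face at z = 755 mm, on four 76×76 mm square legs, each inset 54 mm from the nearest pair of top edges, running from z = 0 to the bottom of the top.

B is a fence section. Two 94×94 mm posts, 1539 mm tall, stand on the floor with a clear span of 1530 mm between their inner faces. Two horizontal rails of 94×94 mm section span the gap between the posts with their undersides at z = 176 mm and z = 1224 mm, flush with the posts' −y face. 12 pickets, each 103 mm wide, 22 mm thick and 1356 mm tall, are fixed to the +y face of the rails with their bottoms at z = 103 mm, evenly spaced across the span with equal gaps (rounded down to the nearest mm) at the −x end and between each pair — any rounding remainder accumulates at the +x end.

C is a four-legged stool. The seat is 348×294 mm, 39 mm thick, top at z = 384 mm. It stands on four square legs, each 32×32 mm in cross-section, from z = 0 to the seat underside, each flush with a corner of the seat.

The fence section is on top of the table. Two stools sit around the table at the −y, +x sides.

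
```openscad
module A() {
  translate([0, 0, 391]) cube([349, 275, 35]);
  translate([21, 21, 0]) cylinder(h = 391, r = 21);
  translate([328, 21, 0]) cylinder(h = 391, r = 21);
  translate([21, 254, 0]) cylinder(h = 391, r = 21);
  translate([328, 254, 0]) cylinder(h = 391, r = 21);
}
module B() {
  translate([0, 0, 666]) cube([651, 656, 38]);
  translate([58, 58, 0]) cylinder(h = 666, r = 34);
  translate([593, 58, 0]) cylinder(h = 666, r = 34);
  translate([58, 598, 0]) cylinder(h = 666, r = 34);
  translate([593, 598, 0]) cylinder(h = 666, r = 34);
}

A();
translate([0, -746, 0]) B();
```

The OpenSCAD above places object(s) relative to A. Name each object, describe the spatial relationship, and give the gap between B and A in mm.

The table's nearest face is 90 mm from the stool's −y face.

A is a stool. B is a table. The table is on the floor beside the stool on its −y side. The gap between the table and the stool is 90 mm.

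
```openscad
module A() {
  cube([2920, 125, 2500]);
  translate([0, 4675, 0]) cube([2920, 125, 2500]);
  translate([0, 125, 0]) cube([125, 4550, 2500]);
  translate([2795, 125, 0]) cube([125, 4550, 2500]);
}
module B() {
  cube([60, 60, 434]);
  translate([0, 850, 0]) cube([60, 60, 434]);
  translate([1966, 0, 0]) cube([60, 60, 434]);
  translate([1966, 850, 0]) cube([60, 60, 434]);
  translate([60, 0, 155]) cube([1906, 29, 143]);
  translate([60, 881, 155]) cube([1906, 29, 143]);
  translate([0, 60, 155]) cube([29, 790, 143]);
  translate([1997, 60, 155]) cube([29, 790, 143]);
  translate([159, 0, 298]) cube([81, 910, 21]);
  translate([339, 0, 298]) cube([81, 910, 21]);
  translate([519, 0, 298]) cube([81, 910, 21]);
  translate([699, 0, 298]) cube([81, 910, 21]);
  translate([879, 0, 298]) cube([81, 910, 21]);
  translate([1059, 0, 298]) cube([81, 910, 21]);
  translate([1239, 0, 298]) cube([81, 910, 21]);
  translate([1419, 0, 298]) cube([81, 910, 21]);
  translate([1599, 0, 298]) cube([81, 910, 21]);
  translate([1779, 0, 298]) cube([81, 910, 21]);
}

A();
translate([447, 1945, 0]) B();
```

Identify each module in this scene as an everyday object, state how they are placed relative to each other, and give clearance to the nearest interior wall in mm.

Clearances: x = 322, y = 1820; minimum 322 mm.

A is a house frame. B is a bed frame. The bed frame sits inside the house frame, centred. The clearance to the nearest interior wall is 322 mm.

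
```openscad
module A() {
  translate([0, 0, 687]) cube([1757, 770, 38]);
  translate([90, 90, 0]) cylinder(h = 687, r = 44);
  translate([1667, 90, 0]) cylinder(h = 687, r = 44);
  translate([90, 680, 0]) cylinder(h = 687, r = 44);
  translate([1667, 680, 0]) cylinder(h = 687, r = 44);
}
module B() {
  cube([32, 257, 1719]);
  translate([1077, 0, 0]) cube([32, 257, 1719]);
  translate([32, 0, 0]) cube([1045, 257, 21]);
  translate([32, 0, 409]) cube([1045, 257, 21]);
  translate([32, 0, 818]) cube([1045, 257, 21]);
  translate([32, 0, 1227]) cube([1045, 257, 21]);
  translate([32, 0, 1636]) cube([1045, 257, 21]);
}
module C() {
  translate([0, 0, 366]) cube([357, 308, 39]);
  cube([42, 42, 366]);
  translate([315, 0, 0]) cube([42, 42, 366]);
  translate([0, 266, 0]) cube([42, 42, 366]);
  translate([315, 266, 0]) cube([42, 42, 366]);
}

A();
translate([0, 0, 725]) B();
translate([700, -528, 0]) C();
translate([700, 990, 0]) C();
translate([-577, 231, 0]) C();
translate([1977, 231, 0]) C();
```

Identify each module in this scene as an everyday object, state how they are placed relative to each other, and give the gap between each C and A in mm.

A is a table. B is a bookshelf. C is a stool. The bookshelf is on top of the table. Four stools sit around the table at the −y, +y, −x, +x sides. The gap between each stool and the table is 220 mm.

Each stool's nearest face is 220 mm from the table's bounding box.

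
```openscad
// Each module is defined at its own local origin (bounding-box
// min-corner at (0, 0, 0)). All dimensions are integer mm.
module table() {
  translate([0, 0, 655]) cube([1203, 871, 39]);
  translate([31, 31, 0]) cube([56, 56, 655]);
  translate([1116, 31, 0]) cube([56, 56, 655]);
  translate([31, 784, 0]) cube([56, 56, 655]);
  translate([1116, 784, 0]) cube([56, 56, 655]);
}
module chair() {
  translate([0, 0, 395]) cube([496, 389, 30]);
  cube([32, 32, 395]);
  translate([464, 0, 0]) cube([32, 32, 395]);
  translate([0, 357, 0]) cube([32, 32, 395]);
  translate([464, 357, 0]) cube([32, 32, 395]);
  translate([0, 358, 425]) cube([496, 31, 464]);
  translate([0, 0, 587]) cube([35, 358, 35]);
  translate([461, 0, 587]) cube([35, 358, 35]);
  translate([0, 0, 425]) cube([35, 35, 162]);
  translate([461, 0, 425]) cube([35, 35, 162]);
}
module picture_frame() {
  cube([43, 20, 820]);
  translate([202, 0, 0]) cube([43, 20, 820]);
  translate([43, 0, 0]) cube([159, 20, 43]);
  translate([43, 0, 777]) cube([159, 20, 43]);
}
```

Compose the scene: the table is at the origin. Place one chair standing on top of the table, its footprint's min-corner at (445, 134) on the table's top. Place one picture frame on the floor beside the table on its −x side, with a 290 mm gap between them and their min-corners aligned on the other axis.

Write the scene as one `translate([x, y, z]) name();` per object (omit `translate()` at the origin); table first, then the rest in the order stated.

table();
translate([445, 134, 694]) chair();
translate([-535, 0, 0]) picture_frame();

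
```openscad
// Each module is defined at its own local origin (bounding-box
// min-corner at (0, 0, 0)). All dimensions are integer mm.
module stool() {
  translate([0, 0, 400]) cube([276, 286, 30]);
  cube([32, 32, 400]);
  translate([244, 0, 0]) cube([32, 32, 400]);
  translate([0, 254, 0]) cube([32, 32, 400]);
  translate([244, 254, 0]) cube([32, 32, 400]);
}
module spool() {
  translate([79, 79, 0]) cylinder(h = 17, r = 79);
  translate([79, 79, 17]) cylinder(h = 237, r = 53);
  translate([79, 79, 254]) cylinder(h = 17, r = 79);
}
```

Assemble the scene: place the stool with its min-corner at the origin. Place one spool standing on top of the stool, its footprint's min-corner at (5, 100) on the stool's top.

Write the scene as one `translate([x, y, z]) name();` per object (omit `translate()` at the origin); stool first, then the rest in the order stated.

stool();
translate([5, 100, 430]) spool();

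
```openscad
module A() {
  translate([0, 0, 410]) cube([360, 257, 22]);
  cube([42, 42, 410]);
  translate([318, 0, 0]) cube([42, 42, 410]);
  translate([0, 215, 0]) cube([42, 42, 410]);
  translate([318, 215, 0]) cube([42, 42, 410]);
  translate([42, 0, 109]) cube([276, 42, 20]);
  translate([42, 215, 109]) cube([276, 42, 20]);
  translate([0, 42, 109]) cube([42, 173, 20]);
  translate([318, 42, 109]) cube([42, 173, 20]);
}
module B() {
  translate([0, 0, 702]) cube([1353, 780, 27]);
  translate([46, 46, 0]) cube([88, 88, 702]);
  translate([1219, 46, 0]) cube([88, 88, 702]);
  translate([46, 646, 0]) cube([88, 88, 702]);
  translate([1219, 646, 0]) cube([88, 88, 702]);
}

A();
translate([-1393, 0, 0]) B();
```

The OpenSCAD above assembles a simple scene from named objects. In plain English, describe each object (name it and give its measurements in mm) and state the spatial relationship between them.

A is a simple wooden stool: a rectangular seat 360 mm (x) by 257 mm (y), 22 mm thick, top face at z = 432 mm, on four square legs, each 42×42 mm in cross-section. The legs rest on z = 0, each flush with a corner of the seat. Four stretchers, 42 mm wide and 20 mm tall, connect adjacent legs with their undersides at z = 109 mm, each running between the inner faces of the legs it joins and aligned with the legs' outer faces on the other axis.

B is a table with a 1353×780 mm rectangular top, 27 mm thick, top surface at z = 729 mm, supported by four 88×88 mm square legs, each inset 46 mm from the nearest pair of top edges, running from the floor.

The table is on the floor beside the stool on its −x side.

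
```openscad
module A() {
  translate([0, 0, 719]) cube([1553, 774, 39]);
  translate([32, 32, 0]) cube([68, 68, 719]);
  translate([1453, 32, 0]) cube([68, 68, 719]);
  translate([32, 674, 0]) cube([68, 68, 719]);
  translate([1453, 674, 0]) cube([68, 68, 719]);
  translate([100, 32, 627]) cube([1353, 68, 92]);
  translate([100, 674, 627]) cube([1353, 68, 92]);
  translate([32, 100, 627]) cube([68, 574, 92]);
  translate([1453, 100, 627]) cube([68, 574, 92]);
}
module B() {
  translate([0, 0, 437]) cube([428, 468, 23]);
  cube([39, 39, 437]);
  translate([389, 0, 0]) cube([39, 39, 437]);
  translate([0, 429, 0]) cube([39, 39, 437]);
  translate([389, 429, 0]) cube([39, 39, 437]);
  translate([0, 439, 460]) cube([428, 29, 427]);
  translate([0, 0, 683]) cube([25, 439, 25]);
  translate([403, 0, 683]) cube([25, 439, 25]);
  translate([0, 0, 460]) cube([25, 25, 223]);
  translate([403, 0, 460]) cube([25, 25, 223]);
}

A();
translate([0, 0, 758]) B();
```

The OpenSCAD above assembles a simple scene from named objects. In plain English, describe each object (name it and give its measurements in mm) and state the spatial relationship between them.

A is a table: top 1553 mm (x) × 774 mm (y), 39 mm thick, upper face at z = 758 mm, on four 68×68 mm square legs, each inset 32 mm from the nearest pair of top edges, running from z = 0 to the bottom of the top. Four apron rails, 68 mm thick and 92 mm tall, run between adjacent legs with their top edges flush with the underside of the top and their outer faces flush with the legs' outer faces.

B is a chair. The seat is a 428×468×23 mm slab with its top at z = 460 mm, on four 39×39 mm corner legs (flush with the seat edges, standing on z = 0). A flat backrest 29 mm thick, 427 mm tall, spans the full seat width and rises from the seat top along its +y edge, rear face flush with the rear of the seat. Two armrests of 25×25 mm section run along each side from the seat's front edge to the front of the backrest, top faces 248 mm above the seat top and outer faces flush with the seat's x-edges; a 25×25 mm post under the front of each armrest stands on the seat at the front corner.

The chair is on top of the table.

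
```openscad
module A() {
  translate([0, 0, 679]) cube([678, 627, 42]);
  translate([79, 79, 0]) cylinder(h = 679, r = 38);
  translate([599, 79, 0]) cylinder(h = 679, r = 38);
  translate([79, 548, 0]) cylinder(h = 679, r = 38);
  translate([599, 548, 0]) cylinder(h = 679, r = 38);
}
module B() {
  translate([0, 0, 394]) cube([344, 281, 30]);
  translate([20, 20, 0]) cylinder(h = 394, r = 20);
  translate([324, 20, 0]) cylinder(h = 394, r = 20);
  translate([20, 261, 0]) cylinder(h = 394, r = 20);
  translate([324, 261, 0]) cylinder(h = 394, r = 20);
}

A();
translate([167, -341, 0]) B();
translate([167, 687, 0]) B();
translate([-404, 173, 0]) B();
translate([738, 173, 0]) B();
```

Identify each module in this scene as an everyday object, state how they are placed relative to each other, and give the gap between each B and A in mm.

Each stool's nearest face is 60 mm from the table's bounding box.

A is a table. B is a stool. Four stools sit around the table at the −y, +y, −x, +x sides. The gap between each stool and the table is 60 mm.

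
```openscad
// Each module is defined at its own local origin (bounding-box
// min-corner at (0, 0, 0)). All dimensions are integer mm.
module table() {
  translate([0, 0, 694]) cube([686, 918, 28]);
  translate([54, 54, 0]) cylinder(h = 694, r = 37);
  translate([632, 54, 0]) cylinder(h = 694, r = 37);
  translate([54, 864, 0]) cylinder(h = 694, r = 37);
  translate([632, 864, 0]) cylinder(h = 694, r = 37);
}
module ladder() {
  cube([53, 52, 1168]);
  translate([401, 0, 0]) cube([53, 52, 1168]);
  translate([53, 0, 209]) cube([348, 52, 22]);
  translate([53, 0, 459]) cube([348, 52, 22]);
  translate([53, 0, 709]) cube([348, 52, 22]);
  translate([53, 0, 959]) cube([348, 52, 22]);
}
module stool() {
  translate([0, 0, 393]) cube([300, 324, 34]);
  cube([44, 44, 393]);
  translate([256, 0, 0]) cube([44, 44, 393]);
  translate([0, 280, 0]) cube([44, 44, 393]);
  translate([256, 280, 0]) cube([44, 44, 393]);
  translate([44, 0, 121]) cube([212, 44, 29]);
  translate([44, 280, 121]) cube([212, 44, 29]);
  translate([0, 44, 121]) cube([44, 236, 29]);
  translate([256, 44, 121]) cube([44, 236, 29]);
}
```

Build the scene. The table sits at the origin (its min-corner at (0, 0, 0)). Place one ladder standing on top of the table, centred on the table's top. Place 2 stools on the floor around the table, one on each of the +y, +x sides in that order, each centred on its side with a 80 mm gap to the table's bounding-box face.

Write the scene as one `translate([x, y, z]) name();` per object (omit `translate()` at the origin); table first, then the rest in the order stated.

table();
translate([116, 433, 722]) ladder();
translate([193, 998, 0]) stool();
translate([766, 297, 0]) stool();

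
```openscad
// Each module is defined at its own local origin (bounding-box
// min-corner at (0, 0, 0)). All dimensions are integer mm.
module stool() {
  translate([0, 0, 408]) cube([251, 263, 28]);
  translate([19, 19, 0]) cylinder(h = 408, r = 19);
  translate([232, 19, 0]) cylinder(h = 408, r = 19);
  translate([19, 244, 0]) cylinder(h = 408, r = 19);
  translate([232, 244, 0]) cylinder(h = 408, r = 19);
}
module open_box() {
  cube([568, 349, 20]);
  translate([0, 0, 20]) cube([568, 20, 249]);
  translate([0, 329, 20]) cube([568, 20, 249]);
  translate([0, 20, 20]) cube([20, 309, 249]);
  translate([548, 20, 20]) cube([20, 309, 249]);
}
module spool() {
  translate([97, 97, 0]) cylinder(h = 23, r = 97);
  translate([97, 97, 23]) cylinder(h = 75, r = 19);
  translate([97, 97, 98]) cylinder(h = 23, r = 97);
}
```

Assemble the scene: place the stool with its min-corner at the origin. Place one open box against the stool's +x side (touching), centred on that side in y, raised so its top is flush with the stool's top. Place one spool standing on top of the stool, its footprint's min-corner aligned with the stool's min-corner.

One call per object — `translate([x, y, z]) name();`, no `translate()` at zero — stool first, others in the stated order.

stool();
translate([251, -43, 167]) open_box();
translate([0, 0, 436]) spool();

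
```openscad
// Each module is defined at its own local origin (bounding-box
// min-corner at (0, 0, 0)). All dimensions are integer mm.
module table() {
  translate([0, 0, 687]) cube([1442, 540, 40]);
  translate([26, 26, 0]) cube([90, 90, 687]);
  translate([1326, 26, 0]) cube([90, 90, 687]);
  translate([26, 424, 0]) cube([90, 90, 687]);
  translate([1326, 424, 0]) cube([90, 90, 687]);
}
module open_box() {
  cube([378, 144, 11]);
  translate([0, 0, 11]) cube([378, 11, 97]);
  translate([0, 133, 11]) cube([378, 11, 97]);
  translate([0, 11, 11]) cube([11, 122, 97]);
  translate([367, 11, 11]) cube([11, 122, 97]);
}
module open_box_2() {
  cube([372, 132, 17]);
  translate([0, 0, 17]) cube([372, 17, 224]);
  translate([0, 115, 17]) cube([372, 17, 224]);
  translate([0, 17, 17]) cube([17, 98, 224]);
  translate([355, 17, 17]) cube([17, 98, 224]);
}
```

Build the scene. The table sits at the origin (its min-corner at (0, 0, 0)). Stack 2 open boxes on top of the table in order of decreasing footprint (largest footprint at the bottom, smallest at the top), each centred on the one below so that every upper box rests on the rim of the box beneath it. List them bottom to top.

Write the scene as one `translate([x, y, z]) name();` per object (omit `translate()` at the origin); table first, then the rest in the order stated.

table();
translate([532, 198, 727]) open_box();
translate([535, 204, 835]) open_box_2();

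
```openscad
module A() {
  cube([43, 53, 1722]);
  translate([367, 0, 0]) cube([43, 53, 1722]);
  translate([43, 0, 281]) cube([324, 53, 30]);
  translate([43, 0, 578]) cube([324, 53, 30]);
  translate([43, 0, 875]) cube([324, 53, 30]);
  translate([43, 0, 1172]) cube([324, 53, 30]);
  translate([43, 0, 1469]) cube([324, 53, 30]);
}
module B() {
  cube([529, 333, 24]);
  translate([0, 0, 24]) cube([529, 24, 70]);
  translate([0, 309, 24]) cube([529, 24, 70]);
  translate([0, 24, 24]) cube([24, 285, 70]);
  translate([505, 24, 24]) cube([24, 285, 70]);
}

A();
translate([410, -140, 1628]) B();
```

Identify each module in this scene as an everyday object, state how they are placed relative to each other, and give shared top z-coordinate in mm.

A is a ladder. B is an open box. The open box is beside the ladder with their tops flush at z = 1722. The shared top z-coordinate is 1722 mm.

Both tops at z = 1722 mm.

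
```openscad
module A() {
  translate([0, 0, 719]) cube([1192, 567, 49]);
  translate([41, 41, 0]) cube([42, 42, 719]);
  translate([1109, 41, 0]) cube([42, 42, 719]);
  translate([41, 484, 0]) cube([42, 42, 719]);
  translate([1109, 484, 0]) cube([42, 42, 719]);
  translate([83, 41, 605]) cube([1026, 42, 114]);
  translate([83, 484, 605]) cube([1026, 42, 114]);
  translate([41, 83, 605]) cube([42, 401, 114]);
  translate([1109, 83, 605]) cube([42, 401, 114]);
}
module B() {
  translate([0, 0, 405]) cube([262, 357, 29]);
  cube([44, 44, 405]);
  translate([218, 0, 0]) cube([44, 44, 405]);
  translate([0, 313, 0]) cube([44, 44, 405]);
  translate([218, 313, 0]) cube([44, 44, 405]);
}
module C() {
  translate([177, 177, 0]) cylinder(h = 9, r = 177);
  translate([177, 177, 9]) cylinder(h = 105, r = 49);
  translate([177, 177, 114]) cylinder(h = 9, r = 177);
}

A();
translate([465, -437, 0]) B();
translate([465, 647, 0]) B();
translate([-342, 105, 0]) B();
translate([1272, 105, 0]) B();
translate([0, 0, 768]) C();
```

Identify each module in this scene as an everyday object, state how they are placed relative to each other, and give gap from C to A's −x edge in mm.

A is a table. B is a stool. C is a spool. Four stools sit around the table at the −y, +y, −x, +x sides. The spool is on top of the table. The gap from the spool to the table's −x edge is 0 mm.

The spool's min-x is at 0; the table's min-x is 0; gap = 0 mm.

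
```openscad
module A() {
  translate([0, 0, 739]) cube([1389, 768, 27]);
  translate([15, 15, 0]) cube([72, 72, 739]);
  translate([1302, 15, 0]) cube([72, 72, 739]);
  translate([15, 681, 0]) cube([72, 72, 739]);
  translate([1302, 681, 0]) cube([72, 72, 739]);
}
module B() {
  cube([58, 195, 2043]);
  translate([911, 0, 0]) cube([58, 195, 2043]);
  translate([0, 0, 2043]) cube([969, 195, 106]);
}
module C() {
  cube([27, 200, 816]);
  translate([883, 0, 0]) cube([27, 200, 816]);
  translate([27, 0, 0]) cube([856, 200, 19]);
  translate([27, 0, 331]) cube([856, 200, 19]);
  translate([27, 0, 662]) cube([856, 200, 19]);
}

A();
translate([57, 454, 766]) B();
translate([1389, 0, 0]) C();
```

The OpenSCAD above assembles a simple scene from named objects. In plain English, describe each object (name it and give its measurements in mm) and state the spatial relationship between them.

A is a rectangular dining table. The top is 1389×768×27 mm with its upper surface at z = 766 mm. It stands on four 72×72 mm square legs, each inset 15 mm from the nearest pair of top edges, running from the floor to the underside of the top.

B is a door frame. The clear opening is 853 mm wide and 2043 mm high. Two 58 mm wide jambs, 195 mm deep, stand either side of the opening from the floor to the top of the opening. A 106 mm thick head sits across the top of both jambs, spanning the full outside width of the frame.

C is a bookshelf 910 mm wide overall, 200 mm deep and 816 mm tall. The two sides are 27 mm thick vertical panels. 3 horizontal shelves of 19 mm thickness span between the inner faces of the sides; the lowest shelf sits on the floor and shelves are stacked with a clear vertical gap of 312 mm between each pair.

The door frame is on top of the table. The bookshelf is against the table's +x side, with their −y faces flush.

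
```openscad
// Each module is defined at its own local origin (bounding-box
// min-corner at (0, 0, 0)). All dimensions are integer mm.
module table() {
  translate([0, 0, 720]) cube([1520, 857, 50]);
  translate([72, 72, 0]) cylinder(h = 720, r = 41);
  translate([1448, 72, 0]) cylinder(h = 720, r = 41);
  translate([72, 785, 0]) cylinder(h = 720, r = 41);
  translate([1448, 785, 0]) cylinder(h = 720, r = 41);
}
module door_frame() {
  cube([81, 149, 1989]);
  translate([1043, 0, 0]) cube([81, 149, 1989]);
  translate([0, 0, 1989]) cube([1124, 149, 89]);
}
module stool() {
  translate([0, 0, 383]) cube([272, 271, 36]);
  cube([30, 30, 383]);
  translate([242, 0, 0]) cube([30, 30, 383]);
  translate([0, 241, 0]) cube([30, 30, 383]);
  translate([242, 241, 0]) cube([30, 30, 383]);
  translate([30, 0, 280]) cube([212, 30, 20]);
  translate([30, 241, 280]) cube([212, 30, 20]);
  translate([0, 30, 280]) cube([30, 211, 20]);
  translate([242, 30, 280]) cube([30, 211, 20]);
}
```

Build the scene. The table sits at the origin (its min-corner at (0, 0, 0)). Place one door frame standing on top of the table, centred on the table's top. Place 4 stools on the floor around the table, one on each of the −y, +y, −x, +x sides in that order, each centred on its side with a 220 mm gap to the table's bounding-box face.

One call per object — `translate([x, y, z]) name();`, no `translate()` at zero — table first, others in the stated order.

table();
translate([198, 354, 770]) door_frame();
translate([624, -491, 0]) stool();
translate([624, 1077, 0]) stool();
translate([-492, 293, 0]) stool();
translate([1740, 293, 0]) stool();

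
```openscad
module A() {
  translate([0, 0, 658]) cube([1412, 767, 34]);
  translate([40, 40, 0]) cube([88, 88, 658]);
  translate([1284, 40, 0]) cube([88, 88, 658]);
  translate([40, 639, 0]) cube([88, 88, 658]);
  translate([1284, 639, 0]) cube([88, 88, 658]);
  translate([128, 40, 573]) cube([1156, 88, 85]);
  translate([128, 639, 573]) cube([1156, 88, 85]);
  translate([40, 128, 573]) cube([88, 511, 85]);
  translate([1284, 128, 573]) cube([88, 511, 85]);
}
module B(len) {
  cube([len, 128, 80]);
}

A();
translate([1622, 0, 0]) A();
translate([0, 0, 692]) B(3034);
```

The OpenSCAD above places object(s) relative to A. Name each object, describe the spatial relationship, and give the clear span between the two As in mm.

A is a table. B is a beam. A beam spans the tops of two tables. The clear span between the two tables is 210 mm.

Second table starts at x = 1622; first ends at x = 1412; clear span = 1622 − 1412 = 210 mm.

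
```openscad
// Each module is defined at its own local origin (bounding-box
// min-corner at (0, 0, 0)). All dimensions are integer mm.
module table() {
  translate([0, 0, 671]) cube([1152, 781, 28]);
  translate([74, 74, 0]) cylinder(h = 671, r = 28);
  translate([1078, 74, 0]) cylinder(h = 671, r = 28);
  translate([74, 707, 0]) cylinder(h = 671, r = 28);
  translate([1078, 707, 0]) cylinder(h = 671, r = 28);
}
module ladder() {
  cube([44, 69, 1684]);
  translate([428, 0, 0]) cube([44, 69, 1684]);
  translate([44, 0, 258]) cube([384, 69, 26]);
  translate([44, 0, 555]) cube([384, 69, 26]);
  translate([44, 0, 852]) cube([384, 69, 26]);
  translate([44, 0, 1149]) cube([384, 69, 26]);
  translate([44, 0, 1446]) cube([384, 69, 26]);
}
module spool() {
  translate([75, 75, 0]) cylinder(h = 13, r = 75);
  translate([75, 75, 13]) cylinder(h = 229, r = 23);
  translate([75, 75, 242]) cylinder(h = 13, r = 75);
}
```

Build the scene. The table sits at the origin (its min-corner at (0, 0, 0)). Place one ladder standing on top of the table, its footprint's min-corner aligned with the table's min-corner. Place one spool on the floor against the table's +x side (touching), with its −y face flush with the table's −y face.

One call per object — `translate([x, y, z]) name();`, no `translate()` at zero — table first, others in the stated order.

table();
translate([0, 0, 699]) ladder();
translate([1152, 0, 0]) spool();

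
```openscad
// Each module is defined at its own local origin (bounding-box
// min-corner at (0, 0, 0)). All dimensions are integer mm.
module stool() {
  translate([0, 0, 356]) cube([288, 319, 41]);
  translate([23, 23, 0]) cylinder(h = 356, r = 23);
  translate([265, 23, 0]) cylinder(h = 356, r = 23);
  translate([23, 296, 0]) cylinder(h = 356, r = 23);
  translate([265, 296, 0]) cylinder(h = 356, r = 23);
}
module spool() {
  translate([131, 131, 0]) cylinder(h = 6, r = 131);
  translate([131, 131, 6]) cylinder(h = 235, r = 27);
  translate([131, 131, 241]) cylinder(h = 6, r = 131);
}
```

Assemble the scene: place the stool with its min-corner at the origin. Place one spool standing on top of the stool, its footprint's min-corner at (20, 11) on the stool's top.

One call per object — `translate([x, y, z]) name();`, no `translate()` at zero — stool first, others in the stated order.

stool();
translate([20, 11, 397]) spool();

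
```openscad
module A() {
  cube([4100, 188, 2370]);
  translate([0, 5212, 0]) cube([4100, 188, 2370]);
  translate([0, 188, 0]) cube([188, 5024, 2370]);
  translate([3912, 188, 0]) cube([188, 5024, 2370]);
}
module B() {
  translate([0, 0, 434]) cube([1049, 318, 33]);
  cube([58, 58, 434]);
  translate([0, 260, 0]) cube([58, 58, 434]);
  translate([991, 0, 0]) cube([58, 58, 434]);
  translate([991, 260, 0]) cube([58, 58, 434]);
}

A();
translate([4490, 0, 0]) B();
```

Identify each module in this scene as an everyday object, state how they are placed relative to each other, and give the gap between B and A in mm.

The bench's nearest face is 390 mm from the house frame's +x face.

A is a house frame. B is a bench. The bench is on the floor beside the house frame on its +x side. The gap between the bench and the house frame is 390 mm.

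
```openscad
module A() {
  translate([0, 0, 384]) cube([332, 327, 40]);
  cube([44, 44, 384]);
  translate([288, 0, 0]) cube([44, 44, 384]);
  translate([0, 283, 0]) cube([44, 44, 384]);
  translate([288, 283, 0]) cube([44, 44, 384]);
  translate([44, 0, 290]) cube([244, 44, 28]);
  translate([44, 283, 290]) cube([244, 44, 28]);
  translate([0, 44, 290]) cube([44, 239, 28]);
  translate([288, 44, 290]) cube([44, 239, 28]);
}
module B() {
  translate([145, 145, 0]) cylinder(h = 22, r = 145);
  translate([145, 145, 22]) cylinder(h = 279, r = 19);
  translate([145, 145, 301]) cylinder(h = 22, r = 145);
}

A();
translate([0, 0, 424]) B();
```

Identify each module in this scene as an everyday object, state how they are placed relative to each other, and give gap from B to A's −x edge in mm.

The spool's min-x is at 0; the stool's min-x is 0; gap = 0 mm.

A is a stool. B is a spool. The spool is on top of the stool. The gap from the spool to the stool's −x edge is 0 mm.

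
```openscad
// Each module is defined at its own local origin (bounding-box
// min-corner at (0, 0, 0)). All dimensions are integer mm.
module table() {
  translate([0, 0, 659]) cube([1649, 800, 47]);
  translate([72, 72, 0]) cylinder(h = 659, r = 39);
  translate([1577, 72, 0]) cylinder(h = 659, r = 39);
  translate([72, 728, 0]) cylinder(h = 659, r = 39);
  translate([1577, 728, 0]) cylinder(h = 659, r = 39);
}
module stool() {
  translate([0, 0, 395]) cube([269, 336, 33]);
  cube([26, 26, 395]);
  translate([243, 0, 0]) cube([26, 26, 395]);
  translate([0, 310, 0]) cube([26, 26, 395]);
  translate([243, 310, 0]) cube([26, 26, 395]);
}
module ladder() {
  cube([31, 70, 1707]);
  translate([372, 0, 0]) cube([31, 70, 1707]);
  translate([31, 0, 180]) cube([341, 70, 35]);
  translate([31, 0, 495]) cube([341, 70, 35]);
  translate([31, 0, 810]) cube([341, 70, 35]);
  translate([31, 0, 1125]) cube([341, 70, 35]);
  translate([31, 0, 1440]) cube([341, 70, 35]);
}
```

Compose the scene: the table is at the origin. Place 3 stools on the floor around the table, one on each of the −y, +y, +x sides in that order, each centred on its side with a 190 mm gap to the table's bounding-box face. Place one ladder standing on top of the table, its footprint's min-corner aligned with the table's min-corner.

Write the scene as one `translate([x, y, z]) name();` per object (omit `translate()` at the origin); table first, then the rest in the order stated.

table();
translate([690, -526, 0]) stool();
translate([690, 990, 0]) stool();
translate([1839, 232, 0]) stool();
translate([0, 0, 706]) ladder();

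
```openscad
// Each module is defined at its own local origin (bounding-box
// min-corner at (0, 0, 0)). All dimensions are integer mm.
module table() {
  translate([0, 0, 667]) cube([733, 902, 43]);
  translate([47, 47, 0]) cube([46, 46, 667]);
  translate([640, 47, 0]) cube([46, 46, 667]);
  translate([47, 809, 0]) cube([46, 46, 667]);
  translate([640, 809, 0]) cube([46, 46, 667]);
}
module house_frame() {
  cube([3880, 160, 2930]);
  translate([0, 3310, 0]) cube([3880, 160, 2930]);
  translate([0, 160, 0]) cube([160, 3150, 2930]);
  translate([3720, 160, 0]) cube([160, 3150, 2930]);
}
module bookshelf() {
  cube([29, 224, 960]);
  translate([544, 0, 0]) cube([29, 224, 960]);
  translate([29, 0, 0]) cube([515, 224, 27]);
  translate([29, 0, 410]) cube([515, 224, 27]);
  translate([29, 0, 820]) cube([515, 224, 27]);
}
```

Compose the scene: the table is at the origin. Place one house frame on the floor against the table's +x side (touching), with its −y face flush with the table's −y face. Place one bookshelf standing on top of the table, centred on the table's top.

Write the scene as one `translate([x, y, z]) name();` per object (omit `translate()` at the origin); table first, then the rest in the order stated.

table();
translate([733, 0, 0]) house_frame();
translate([80, 339, 710]) bookshelf();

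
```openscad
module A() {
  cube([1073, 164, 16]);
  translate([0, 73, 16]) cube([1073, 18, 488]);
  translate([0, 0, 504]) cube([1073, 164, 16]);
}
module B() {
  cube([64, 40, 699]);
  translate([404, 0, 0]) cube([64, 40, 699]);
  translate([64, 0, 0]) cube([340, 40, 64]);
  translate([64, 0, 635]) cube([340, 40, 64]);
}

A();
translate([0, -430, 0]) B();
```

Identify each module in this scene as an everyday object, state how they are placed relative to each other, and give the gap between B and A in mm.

The picture frame's nearest face is 390 mm from the I-beam's −y face.

A is an I-beam. B is a picture frame. The picture frame is on the floor beside the I-beam on its −y side. The gap between the picture frame and the I-beam is 390 mm.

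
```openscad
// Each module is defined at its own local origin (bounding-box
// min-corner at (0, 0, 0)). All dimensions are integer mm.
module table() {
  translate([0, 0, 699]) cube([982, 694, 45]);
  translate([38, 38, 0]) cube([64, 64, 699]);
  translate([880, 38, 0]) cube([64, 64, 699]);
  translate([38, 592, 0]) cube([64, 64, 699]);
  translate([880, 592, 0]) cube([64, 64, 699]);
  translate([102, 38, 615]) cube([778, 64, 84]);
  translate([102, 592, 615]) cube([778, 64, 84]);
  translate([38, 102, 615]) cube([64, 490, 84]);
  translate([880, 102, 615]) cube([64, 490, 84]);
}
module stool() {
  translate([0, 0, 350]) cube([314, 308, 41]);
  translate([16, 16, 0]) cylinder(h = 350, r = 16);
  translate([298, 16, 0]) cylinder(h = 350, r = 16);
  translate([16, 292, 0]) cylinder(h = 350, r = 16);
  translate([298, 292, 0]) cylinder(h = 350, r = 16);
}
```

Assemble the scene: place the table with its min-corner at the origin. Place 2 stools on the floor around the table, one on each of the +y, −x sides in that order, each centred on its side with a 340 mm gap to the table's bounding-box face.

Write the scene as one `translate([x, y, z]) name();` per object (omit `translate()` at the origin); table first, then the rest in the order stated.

table();
translate([334, 1034, 0]) stool();
translate([-654, 193, 0]) stool();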